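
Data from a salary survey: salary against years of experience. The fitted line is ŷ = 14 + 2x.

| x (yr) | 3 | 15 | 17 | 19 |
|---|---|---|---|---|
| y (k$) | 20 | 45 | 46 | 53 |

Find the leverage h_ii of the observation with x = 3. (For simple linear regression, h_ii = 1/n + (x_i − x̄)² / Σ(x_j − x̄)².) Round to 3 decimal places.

h = 0.961

x̄ = (3 + 15 + 17 + 19)/4 = 13.5
Σ(x − x̄)² = 110.25 + 2.25 + 12.25 + 30.25 = 155
h = 1/4 + (-10.5)²/155 = 0.25 + 0.71129 = 0.961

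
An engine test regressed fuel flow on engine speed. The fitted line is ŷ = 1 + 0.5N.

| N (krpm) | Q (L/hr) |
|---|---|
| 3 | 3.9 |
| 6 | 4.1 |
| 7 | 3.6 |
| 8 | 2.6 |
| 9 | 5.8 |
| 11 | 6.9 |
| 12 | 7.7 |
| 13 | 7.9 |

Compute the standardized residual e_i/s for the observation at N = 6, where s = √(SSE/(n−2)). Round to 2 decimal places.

N=3: ŷ = 1 + 0.5·3 = 2.5; e = 3.9 − 2.5 = 1.4
N=6: ŷ = 1 + 0.5·6 = 4; e = 4.1 − 4 = 0.1
N=7: ŷ = 1 + 0.5·7 = 4.5; e = 3.6 − 4.5 = -0.9
N=8: ŷ = 1 + 0.5·8 = 5; e = 2.6 − 5 = -2.4
N=9: ŷ = 1 + 0.5·9 = 5.5; e = 5.8 − 5.5 = 0.3
N=11: ŷ = 1 + 0.5·11 = 6.5; e = 6.9 − 6.5 = 0.4
N=12: ŷ = 1 + 0.5·12 = 7; e = 7.7 − 7 = 0.7
N=13: ŷ = 1 + 0.5·13 = 7.5; e = 7.9 − 7.5 = 0.4
SSE = 1.96 + 0.01 + 0.81 + 5.76 + 0.09 + 0.16 + 0.49 + 0.16 = 9.44
s = √(9.44/6) = 1.25433
e/s = 0.1 / 1.25433 = 0.08

0.08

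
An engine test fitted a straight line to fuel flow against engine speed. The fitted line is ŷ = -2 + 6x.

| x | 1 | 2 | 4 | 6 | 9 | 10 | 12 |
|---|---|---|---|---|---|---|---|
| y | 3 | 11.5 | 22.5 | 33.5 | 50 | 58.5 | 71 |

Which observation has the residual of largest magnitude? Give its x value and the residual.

x = 9, e = -2

x=1: ŷ = -2 + 6·1 = 4; e = 3 − 4 = -1
x=2: ŷ = -2 + 6·2 = 10; e = 11.5 − 10 = 1.5
x=4: ŷ = -2 + 6·4 = 22; e = 22.5 − 22 = 0.5
x=6: ŷ = -2 + 6·6 = 34; e = 33.5 − 34 = -0.5
x=9: ŷ = -2 + 6·9 = 52; e = 50 − 52 = -2
x=10: ŷ = -2 + 6·10 = 58; e = 58.5 − 58 = 0.5
x=12: ŷ = -2 + 6·12 = 70; e = 71 − 70 = 1
Largest |e| is 2 at x = 9, residual -2.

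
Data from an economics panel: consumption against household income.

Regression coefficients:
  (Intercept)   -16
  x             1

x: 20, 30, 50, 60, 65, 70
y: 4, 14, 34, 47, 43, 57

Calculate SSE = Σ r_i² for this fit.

SSE = 54

x=20: ŷ = -16 + 20 = 4; r = 4 − 4 = 0
x=30: ŷ = -16 + 30 = 14; r = 14 − 14 = 0
x=50: ŷ = -16 + 50 = 34; r = 34 − 34 = 0
x=60: ŷ = -16 + 60 = 44; r = 47 − 44 = 3
x=65: ŷ = -16 + 65 = 49; r = 43 − 49 = -6
x=70: ŷ = -16 + 70 = 54; r = 57 − 54 = 3
SSE = 0 + 0 + 0 + 9 + 36 + 9 = 54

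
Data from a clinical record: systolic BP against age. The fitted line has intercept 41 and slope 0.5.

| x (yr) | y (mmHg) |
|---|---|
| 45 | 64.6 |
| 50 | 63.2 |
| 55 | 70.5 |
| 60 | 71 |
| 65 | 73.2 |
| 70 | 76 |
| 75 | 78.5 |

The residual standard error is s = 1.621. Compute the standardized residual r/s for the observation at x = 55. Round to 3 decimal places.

1.234

ŷ = 41 + 0.5·55 = 68.5
r = 70.5 − 68.5 = 2
r/s = 2 / 1.621 = 1.234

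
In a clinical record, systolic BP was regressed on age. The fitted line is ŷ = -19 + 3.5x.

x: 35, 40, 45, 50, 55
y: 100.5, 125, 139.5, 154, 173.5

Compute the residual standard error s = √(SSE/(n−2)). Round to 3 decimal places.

x=35: ŷ = -19 + 3.5·35 = 103.5; r = 100.5 − 103.5 = -3
x=40: ŷ = -19 + 3.5·40 = 121; r = 125 − 121 = 4
x=45: ŷ = -19 + 3.5·45 = 138.5; r = 139.5 − 138.5 = 1
x=50: ŷ = -19 + 3.5·50 = 156; r = 154 − 156 = -2
x=55: ŷ = -19 + 3.5·55 = 173.5; r = 173.5 − 173.5 = 0
SSE = 9 + 16 + 1 + 4 + 0 = 30
s = √(30/3) = √10 ≈ 3.162

s = 3.162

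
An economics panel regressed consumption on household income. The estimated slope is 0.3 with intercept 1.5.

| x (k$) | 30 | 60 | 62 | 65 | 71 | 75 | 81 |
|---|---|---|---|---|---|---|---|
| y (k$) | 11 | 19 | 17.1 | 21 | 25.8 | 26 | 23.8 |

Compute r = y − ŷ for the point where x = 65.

ŷ = 1.5 + 0.3·65 = 21
r = 21 − 21 = 0

r = 0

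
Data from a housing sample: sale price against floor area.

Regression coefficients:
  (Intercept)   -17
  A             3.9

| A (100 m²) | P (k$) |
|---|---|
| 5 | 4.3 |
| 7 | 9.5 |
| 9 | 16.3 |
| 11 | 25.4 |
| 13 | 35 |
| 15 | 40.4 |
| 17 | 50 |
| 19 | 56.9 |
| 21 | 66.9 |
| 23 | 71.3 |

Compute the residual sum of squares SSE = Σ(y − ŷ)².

SSE = 16.76

A=5: P̂ = -17 + 3.9·5 = 2.5; r = 4.3 − 2.5 = 1.8
A=7: P̂ = -17 + 3.9·7 = 10.3; r = 9.5 − 10.3 = -0.8
A=9: P̂ = -17 + 3.9·9 = 18.1; r = 16.3 − 18.1 = -1.8
A=11: P̂ = -17 + 3.9·11 = 25.9; r = 25.4 − 25.9 = -0.5
A=13: P̂ = -17 + 3.9·13 = 33.7; r = 35 − 33.7 = 1.3
A=15: P̂ = -17 + 3.9·15 = 41.5; r = 40.4 − 41.5 = -1.1
A=17: P̂ = -17 + 3.9·17 = 49.3; r = 50 − 49.3 = 0.7
A=19: P̂ = -17 + 3.9·19 = 57.1; r = 56.9 − 57.1 = -0.2
A=21: P̂ = -17 + 3.9·21 = 64.9; r = 66.9 − 64.9 = 2
A=23: P̂ = -17 + 3.9·23 = 72.7; r = 71.3 − 72.7 = -1.4
SSE = 3.24 + 0.64 + 3.24 + 0.25 + 1.69 + 1.21 + 0.49 + 0.04 + 4 + 1.96 = 16.76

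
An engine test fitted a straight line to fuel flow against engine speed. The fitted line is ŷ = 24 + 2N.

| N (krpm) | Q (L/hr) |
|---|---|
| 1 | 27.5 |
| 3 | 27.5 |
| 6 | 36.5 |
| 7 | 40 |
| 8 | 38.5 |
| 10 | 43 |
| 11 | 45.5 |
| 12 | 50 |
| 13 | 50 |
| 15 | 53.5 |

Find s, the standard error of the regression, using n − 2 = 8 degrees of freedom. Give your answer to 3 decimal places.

N=1: ŷ = 24 + 2·1 = 26; r = 27.5 − 26 = 1.5
N=3: ŷ = 24 + 2·3 = 30; r = 27.5 − 30 = -2.5
N=6: ŷ = 24 + 2·6 = 36; r = 36.5 − 36 = 0.5
N=7: ŷ = 24 + 2·7 = 38; r = 40 − 38 = 2
N=8: ŷ = 24 + 2·8 = 40; r = 38.5 − 40 = -1.5
N=10: ŷ = 24 + 2·10 = 44; r = 43 − 44 = -1
N=11: ŷ = 24 + 2·11 = 46; r = 45.5 − 46 = -0.5
N=12: ŷ = 24 + 2·12 = 48; r = 50 − 48 = 2
N=13: ŷ = 24 + 2·13 = 50; r = 50 − 50 = 0
N=15: ŷ = 24 + 2·15 = 54; r = 53.5 − 54 = -0.5
SSE = 2.25 + 6.25 + 0.25 + 4 + 2.25 + 1 + 0.25 + 4 + 0 + 0.25 = 20.5
s = √(20.5/8) = √2.5625 ≈ 1.601

s = 1.601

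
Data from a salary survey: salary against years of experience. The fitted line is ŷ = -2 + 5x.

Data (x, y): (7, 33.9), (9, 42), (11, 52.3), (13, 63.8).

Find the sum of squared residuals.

SSE = 2.94

x=7: ŷ = -2 + 5·7 = 33; e = 33.9 − 33 = 0.9
x=9: ŷ = -2 + 5·9 = 43; e = 42 − 43 = -1
x=11: ŷ = -2 + 5·11 = 53; e = 52.3 − 53 = -0.7
x=13: ŷ = -2 + 5·13 = 63; e = 63.8 − 63 = 0.8
SSE = 0.81 + 1 + 0.49 + 0.64 = 2.94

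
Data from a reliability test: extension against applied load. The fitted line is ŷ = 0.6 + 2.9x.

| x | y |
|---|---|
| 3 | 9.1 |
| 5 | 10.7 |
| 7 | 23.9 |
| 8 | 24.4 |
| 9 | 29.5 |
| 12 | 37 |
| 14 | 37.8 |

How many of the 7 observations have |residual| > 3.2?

x=3: ŷ = 0.6 + 2.9·3 = 9.3; r = 9.1 − 9.3 = -0.2
x=5: ŷ = 0.6 + 2.9·5 = 15.1; r = 10.7 − 15.1 = -4.4
x=7: ŷ = 0.6 + 2.9·7 = 20.9; r = 23.9 − 20.9 = 3
x=8: ŷ = 0.6 + 2.9·8 = 23.8; r = 24.4 − 23.8 = 0.6
x=9: ŷ = 0.6 + 2.9·9 = 26.7; r = 29.5 − 26.7 = 2.8
x=12: ŷ = 0.6 + 2.9·12 = 35.4; r = 37 − 35.4 = 1.6
x=14: ŷ = 0.6 + 2.9·14 = 41.2; r = 37.8 − 41.2 = -3.4
|r| > 3.2: x=5 (|r|=4.4), x=14 (|r|=3.4) → 2

2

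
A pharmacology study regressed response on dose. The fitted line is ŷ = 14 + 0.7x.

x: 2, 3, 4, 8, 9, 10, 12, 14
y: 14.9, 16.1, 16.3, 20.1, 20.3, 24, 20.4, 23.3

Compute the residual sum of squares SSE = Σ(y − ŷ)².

x=2: ŷ = 14 + 0.7·2 = 15.4; e = 14.9 − 15.4 = -0.5
x=3: ŷ = 14 + 0.7·3 = 16.1; e = 16.1 − 16.1 = 0
x=4: ŷ = 14 + 0.7·4 = 16.8; e = 16.3 − 16.8 = -0.5
x=8: ŷ = 14 + 0.7·8 = 19.6; e = 20.1 − 19.6 = 0.5
x=9: ŷ = 14 + 0.7·9 = 20.3; e = 20.3 − 20.3 = 0
x=10: ŷ = 14 + 0.7·10 = 21; e = 24 − 21 = 3
x=12: ŷ = 14 + 0.7·12 = 22.4; e = 20.4 − 22.4 = -2
x=14: ŷ = 14 + 0.7·14 = 23.8; e = 23.3 − 23.8 = -0.5
SSE = 0.25 + 0 + 0.25 + 0.25 + 0 + 9 + 4 + 0.25 = 14

SSE = 14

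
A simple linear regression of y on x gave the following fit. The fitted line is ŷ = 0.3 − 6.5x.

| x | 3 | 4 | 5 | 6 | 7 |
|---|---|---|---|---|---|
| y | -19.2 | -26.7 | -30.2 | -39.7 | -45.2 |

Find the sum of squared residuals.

x=3: ŷ = 0.3 − 6.5·3 = -19.2; e = -19.2 − (-19.2) = 0
x=4: ŷ = 0.3 − 6.5·4 = -25.7; e = -26.7 − (-25.7) = -1
x=5: ŷ = 0.3 − 6.5·5 = -32.2; e = -30.2 − (-32.2) = 2
x=6: ŷ = 0.3 − 6.5·6 = -38.7; e = -39.7 − (-38.7) = -1
x=7: ŷ = 0.3 − 6.5·7 = -45.2; e = -45.2 − (-45.2) = 0
SSE = 0 + 1 + 4 + 1 + 0 = 6

SSE = 6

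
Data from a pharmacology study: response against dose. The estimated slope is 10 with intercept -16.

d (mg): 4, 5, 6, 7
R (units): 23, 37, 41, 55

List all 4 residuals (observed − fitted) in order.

-1, 3, -3, 1

d=4: R̂ = -16 + 10·4 = 24; e = 23 − 24 = -1
d=5: R̂ = -16 + 10·5 = 34; e = 37 − 34 = 3
d=6: R̂ = -16 + 10·6 = 44; e = 41 − 44 = -3
d=7: R̂ = -16 + 10·7 = 54; e = 55 − 54 = 1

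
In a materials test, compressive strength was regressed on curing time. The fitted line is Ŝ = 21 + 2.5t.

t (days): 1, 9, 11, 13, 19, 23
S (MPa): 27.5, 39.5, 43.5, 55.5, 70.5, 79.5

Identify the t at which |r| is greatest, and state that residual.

t = 11, r = -5

t=1: Ŝ = 21 + 2.5·1 = 23.5; r = 27.5 − 23.5 = 4
t=9: Ŝ = 21 + 2.5·9 = 43.5; r = 39.5 − 43.5 = -4
t=11: Ŝ = 21 + 2.5·11 = 48.5; r = 43.5 − 48.5 = -5
t=13: Ŝ = 21 + 2.5·13 = 53.5; r = 55.5 − 53.5 = 2
t=19: Ŝ = 21 + 2.5·19 = 68.5; r = 70.5 − 68.5 = 2
t=23: Ŝ = 21 + 2.5·23 = 78.5; r = 79.5 − 78.5 = 1
Largest |r| is 5 at t = 11, residual -5.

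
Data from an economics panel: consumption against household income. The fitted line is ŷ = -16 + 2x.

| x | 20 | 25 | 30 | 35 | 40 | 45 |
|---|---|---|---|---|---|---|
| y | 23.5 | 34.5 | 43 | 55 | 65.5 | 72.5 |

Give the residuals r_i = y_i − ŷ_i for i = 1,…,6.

-0.5, 0.5, -1, 1, 1.5, -1.5

x=20: ŷ = -16 + 2·20 = 24; r = 23.5 − 24 = -0.5
x=25: ŷ = -16 + 2·25 = 34; r = 34.5 − 34 = 0.5
x=30: ŷ = -16 + 2·30 = 44; r = 43 − 44 = -1
x=35: ŷ = -16 + 2·35 = 54; r = 55 − 54 = 1
x=40: ŷ = -16 + 2·40 = 64; r = 65.5 − 64 = 1.5
x=45: ŷ = -16 + 2·45 = 74; r = 72.5 − 74 = -1.5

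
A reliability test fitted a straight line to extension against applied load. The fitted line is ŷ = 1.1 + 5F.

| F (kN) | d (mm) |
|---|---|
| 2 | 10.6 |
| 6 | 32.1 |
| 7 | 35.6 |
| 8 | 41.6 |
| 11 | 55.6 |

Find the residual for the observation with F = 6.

r = 1

ŷ = 1.1 + 5·6 = 31.1
r = 32.1 − 31.1 = 1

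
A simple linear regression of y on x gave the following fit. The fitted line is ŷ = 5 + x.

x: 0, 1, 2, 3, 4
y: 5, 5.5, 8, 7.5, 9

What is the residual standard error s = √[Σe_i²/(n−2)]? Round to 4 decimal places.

x=0: ŷ = 5 + 0 = 5; e = 5 − 5 = 0
x=1: ŷ = 5 + 1 = 6; e = 5.5 − 6 = -0.5
x=2: ŷ = 5 + 2 = 7; e = 8 − 7 = 1
x=3: ŷ = 5 + 3 = 8; e = 7.5 − 8 = -0.5
x=4: ŷ = 5 + 4 = 9; e = 9 − 9 = 0
SSE = 0 + 0.25 + 1 + 0.25 + 0 = 1.5
s = √(1.5/3) = √0.5 ≈ 0.7071

s = 0.7071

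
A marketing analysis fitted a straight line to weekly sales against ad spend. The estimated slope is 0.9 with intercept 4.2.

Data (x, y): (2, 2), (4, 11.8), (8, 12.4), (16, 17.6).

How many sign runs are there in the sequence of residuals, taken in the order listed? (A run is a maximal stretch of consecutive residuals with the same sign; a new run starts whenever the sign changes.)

x=2: ŷ = 4.2 + 0.9·2 = 6; e = 2 − 6 = -4
x=4: ŷ = 4.2 + 0.9·4 = 7.8; e = 11.8 − 7.8 = 4
x=8: ŷ = 4.2 + 0.9·8 = 11.4; e = 12.4 − 11.4 = 1
x=16: ŷ = 4.2 + 0.9·16 = 18.6; e = 17.6 − 18.6 = -1
Signs: − + + −
Runs: −×1, +×2, −×1 → 3

3 runs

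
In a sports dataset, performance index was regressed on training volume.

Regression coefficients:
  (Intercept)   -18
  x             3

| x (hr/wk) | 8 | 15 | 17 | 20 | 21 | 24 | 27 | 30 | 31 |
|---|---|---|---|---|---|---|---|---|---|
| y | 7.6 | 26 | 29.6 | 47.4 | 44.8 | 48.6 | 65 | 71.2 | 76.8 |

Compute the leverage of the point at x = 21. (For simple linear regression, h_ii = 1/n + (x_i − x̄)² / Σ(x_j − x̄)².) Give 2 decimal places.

h = 0.11

x̄ = (8 + 15 + 17 + 20 + 21 + 24 + 27 + 30 + 31)/9 = 21.4444
Σ(x − x̄)² = 180.753 + 41.5309 + 19.7531 + 2.08642 + 0.197531 + 6.53086 + 30.8642 + 73.1975 + 91.3086 = 446.222
h = 1/9 + (-0.444444)²/446.222 = 0.111111 + 0.000442674 = 0.11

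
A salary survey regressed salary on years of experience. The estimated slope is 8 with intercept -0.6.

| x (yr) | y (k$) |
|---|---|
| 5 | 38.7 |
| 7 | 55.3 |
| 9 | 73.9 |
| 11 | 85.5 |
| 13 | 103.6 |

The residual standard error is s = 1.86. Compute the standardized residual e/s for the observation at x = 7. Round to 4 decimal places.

-0.0538

ŷ = -0.6 + 8·7 = 55.4
e = 55.3 − 55.4 = -0.1
e/s = -0.1 / 1.86 = -0.0538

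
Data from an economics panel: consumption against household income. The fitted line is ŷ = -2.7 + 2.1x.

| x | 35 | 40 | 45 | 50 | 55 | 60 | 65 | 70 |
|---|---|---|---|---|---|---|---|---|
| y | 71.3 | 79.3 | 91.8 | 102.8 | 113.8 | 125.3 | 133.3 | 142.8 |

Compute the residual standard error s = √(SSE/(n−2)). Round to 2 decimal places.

s = 1.41

x=35: ŷ = -2.7 + 2.1·35 = 70.8; r = 71.3 − 70.8 = 0.5
x=40: ŷ = -2.7 + 2.1·40 = 81.3; r = 79.3 − 81.3 = -2
x=45: ŷ = -2.7 + 2.1·45 = 91.8; r = 91.8 − 91.8 = 0
x=50: ŷ = -2.7 + 2.1·50 = 102.3; r = 102.8 − 102.3 = 0.5
x=55: ŷ = -2.7 + 2.1·55 = 112.8; r = 113.8 − 112.8 = 1
x=60: ŷ = -2.7 + 2.1·60 = 123.3; r = 125.3 − 123.3 = 2
x=65: ŷ = -2.7 + 2.1·65 = 133.8; r = 133.3 − 133.8 = -0.5
x=70: ŷ = -2.7 + 2.1·70 = 144.3; r = 142.8 − 144.3 = -1.5
SSE = 0.25 + 4 + 0 + 0.25 + 1 + 4 + 0.25 + 2.25 = 12
s = √(12/6) = √2 ≈ 1.41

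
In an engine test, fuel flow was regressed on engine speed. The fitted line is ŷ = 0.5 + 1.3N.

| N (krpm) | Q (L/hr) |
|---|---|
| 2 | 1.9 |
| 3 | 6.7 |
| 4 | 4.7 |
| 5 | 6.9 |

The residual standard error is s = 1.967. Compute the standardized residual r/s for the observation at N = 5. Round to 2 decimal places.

ŷ = 0.5 + 1.3·5 = 7
r = 6.9 − 7 = -0.1
r/s = -0.1 / 1.967 = -0.05

-0.05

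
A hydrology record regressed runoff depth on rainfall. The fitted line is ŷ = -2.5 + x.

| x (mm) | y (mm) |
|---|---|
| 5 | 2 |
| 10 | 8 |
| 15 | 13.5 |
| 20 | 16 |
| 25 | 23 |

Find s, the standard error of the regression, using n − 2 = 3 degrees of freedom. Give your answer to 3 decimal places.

s = 1.155

x=5: ŷ = -2.5 + 5 = 2.5; r = 2 − 2.5 = -0.5
x=10: ŷ = -2.5 + 10 = 7.5; r = 8 − 7.5 = 0.5
x=15: ŷ = -2.5 + 15 = 12.5; r = 13.5 − 12.5 = 1
x=20: ŷ = -2.5 + 20 = 17.5; r = 16 − 17.5 = -1.5
x=25: ŷ = -2.5 + 25 = 22.5; r = 23 − 22.5 = 0.5
SSE = 0.25 + 0.25 + 1 + 2.25 + 0.25 = 4
s = √(4/3) = √1.33333 ≈ 1.155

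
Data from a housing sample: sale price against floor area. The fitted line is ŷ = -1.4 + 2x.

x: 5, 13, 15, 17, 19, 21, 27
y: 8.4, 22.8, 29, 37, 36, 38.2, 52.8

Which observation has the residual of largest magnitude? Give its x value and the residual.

x=5: ŷ = -1.4 + 2·5 = 8.6; e = 8.4 − 8.6 = -0.2
x=13: ŷ = -1.4 + 2·13 = 24.6; e = 22.8 − 24.6 = -1.8
x=15: ŷ = -1.4 + 2·15 = 28.6; e = 29 − 28.6 = 0.4
x=17: ŷ = -1.4 + 2·17 = 32.6; e = 37 − 32.6 = 4.4
x=19: ŷ = -1.4 + 2·19 = 36.6; e = 36 − 36.6 = -0.6
x=21: ŷ = -1.4 + 2·21 = 40.6; e = 38.2 − 40.6 = -2.4
x=27: ŷ = -1.4 + 2·27 = 52.6; e = 52.8 − 52.6 = 0.2
Largest |e| is 4.4 at x = 17, residual 4.4.

x = 17, e = 4.4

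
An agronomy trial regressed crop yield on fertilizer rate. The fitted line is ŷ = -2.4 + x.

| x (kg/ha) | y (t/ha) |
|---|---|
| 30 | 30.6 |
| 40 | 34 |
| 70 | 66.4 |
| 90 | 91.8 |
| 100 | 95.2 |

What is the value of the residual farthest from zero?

x=30: ŷ = -2.4 + 30 = 27.6; r = 30.6 − 27.6 = 3
x=40: ŷ = -2.4 + 40 = 37.6; r = 34 − 37.6 = -3.6
x=70: ŷ = -2.4 + 70 = 67.6; r = 66.4 − 67.6 = -1.2
x=90: ŷ = -2.4 + 90 = 87.6; r = 91.8 − 87.6 = 4.2
x=100: ŷ = -2.4 + 100 = 97.6; r = 95.2 − 97.6 = -2.4
Largest |r| is 4.2 at x = 90, residual 4.2.

r = 4.2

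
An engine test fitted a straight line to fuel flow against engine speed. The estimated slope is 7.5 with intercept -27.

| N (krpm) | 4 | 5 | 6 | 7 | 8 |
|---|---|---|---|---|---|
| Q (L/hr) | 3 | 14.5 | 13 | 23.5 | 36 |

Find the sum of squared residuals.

SSE = 54

N=4: ŷ = -27 + 7.5·4 = 3; e = 3 − 3 = 0
N=5: ŷ = -27 + 7.5·5 = 10.5; e = 14.5 − 10.5 = 4
N=6: ŷ = -27 + 7.5·6 = 18; e = 13 − 18 = -5
N=7: ŷ = -27 + 7.5·7 = 25.5; e = 23.5 − 25.5 = -2
N=8: ŷ = -27 + 7.5·8 = 33; e = 36 − 33 = 3
SSE = 0 + 16 + 25 + 4 + 9 = 54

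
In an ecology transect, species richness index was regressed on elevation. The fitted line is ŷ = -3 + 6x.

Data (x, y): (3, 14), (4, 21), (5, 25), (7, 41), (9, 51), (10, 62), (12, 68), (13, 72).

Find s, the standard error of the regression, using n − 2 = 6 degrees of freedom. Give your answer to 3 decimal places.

s = 2.708

x=3: ŷ = -3 + 6·3 = 15; r = 14 − 15 = -1
x=4: ŷ = -3 + 6·4 = 21; r = 21 − 21 = 0
x=5: ŷ = -3 + 6·5 = 27; r = 25 − 27 = -2
x=7: ŷ = -3 + 6·7 = 39; r = 41 − 39 = 2
x=9: ŷ = -3 + 6·9 = 51; r = 51 − 51 = 0
x=10: ŷ = -3 + 6·10 = 57; r = 62 − 57 = 5
x=12: ŷ = -3 + 6·12 = 69; r = 68 − 69 = -1
x=13: ŷ = -3 + 6·13 = 75; r = 72 − 75 = -3
SSE = 1 + 0 + 4 + 4 + 0 + 25 + 1 + 9 = 44
s = √(44/6) = √7.33333 ≈ 2.708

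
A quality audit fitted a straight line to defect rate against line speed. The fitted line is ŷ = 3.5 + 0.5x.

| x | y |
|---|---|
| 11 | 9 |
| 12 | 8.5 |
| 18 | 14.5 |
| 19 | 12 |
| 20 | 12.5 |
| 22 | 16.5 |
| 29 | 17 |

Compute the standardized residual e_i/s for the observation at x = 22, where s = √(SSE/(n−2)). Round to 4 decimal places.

x=11: ŷ = 3.5 + 0.5·11 = 9; e = 9 − 9 = 0
x=12: ŷ = 3.5 + 0.5·12 = 9.5; e = 8.5 − 9.5 = -1
x=18: ŷ = 3.5 + 0.5·18 = 12.5; e = 14.5 − 12.5 = 2
x=19: ŷ = 3.5 + 0.5·19 = 13; e = 12 − 13 = -1
x=20: ŷ = 3.5 + 0.5·20 = 13.5; e = 12.5 − 13.5 = -1
x=22: ŷ = 3.5 + 0.5·22 = 14.5; e = 16.5 − 14.5 = 2
x=29: ŷ = 3.5 + 0.5·29 = 18; e = 17 − 18 = -1
SSE = 0 + 1 + 4 + 1 + 1 + 4 + 1 = 12
s = √(12/5) = 1.54919
e/s = 2 / 1.54919 = 1.2910

1.2910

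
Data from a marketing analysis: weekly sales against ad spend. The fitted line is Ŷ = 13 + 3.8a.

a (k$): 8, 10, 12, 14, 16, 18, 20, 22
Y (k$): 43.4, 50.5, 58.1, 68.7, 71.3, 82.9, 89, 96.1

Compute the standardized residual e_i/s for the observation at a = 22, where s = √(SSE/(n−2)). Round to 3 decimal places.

a=8: Ŷ = 13 + 3.8·8 = 43.4; e = 43.4 − 43.4 = 0
a=10: Ŷ = 13 + 3.8·10 = 51; e = 50.5 − 51 = -0.5
a=12: Ŷ = 13 + 3.8·12 = 58.6; e = 58.1 − 58.6 = -0.5
a=14: Ŷ = 13 + 3.8·14 = 66.2; e = 68.7 − 66.2 = 2.5
a=16: Ŷ = 13 + 3.8·16 = 73.8; e = 71.3 − 73.8 = -2.5
a=18: Ŷ = 13 + 3.8·18 = 81.4; e = 82.9 − 81.4 = 1.5
a=20: Ŷ = 13 + 3.8·20 = 89; e = 89 − 89 = 0
a=22: Ŷ = 13 + 3.8·22 = 96.6; e = 96.1 − 96.6 = -0.5
SSE = 0 + 0.25 + 0.25 + 6.25 + 6.25 + 2.25 + 0 + 0.25 = 15.5
s = √(15.5/6) = 1.60728
e/s = -0.5 / 1.60728 = -0.311

-0.311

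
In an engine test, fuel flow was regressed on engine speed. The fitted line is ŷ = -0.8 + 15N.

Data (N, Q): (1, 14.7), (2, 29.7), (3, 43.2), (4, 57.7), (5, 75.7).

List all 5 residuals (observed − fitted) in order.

N=1: ŷ = -0.8 + 15·1 = 14.2; e = 14.7 − 14.2 = 0.5
N=2: ŷ = -0.8 + 15·2 = 29.2; e = 29.7 − 29.2 = 0.5
N=3: ŷ = -0.8 + 15·3 = 44.2; e = 43.2 − 44.2 = -1
N=4: ŷ = -0.8 + 15·4 = 59.2; e = 57.7 − 59.2 = -1.5
N=5: ŷ = -0.8 + 15·5 = 74.2; e = 75.7 − 74.2 = 1.5

0.5, 0.5, -1, -1.5, 1.5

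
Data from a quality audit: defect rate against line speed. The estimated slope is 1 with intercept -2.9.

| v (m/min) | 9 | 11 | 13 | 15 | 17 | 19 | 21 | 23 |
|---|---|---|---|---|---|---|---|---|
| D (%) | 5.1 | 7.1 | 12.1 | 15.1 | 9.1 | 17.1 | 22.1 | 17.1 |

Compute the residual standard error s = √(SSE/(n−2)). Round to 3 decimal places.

v=9: ŷ = -2.9 + 9 = 6.1; e = 5.1 − 6.1 = -1
v=11: ŷ = -2.9 + 11 = 8.1; e = 7.1 − 8.1 = -1
v=13: ŷ = -2.9 + 13 = 10.1; e = 12.1 − 10.1 = 2
v=15: ŷ = -2.9 + 15 = 12.1; e = 15.1 − 12.1 = 3
v=17: ŷ = -2.9 + 17 = 14.1; e = 9.1 − 14.1 = -5
v=19: ŷ = -2.9 + 19 = 16.1; e = 17.1 − 16.1 = 1
v=21: ŷ = -2.9 + 21 = 18.1; e = 22.1 − 18.1 = 4
v=23: ŷ = -2.9 + 23 = 20.1; e = 17.1 − 20.1 = -3
SSE = 1 + 1 + 4 + 9 + 25 + 1 + 16 + 9 = 66
s = √(66/6) = √11 ≈ 3.317

s = 3.317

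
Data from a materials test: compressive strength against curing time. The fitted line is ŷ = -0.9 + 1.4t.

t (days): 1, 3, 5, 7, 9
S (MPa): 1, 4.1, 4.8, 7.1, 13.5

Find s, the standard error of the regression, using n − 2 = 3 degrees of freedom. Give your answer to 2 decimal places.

s = 1.74

t=1: ŷ = -0.9 + 1.4·1 = 0.5; r = 1 − 0.5 = 0.5
t=3: ŷ = -0.9 + 1.4·3 = 3.3; r = 4.1 − 3.3 = 0.8
t=5: ŷ = -0.9 + 1.4·5 = 6.1; r = 4.8 − 6.1 = -1.3
t=7: ŷ = -0.9 + 1.4·7 = 8.9; r = 7.1 − 8.9 = -1.8
t=9: ŷ = -0.9 + 1.4·9 = 11.7; r = 13.5 − 11.7 = 1.8
SSE = 0.25 + 0.64 + 1.69 + 3.24 + 3.24 = 9.06
s = √(9.06/3) = √3.02 ≈ 1.74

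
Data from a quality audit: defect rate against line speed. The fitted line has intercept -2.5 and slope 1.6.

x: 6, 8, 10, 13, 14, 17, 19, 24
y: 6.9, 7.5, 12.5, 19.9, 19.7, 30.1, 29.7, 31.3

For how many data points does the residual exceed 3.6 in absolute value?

2

x=6: ŷ = -2.5 + 1.6·6 = 7.1; e = 6.9 − 7.1 = -0.2
x=8: ŷ = -2.5 + 1.6·8 = 10.3; e = 7.5 − 10.3 = -2.8
x=10: ŷ = -2.5 + 1.6·10 = 13.5; e = 12.5 − 13.5 = -1
x=13: ŷ = -2.5 + 1.6·13 = 18.3; e = 19.9 − 18.3 = 1.6
x=14: ŷ = -2.5 + 1.6·14 = 19.9; e = 19.7 − 19.9 = -0.2
x=17: ŷ = -2.5 + 1.6·17 = 24.7; e = 30.1 − 24.7 = 5.4
x=19: ŷ = -2.5 + 1.6·19 = 27.9; e = 29.7 − 27.9 = 1.8
x=24: ŷ = -2.5 + 1.6·24 = 35.9; e = 31.3 − 35.9 = -4.6
|e| > 3.6: x=17 (|e|=5.4), x=24 (|e|=4.6) → 2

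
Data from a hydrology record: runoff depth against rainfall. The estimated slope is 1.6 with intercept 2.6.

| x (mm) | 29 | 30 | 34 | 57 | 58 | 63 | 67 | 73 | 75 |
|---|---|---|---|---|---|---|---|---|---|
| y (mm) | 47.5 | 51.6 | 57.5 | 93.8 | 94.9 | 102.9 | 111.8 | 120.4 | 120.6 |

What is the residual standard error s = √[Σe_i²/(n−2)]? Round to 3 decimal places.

x=29: ŷ = 2.6 + 1.6·29 = 49; e = 47.5 − 49 = -1.5
x=30: ŷ = 2.6 + 1.6·30 = 50.6; e = 51.6 − 50.6 = 1
x=34: ŷ = 2.6 + 1.6·34 = 57; e = 57.5 − 57 = 0.5
x=57: ŷ = 2.6 + 1.6·57 = 93.8; e = 93.8 − 93.8 = 0
x=58: ŷ = 2.6 + 1.6·58 = 95.4; e = 94.9 − 95.4 = -0.5
x=63: ŷ = 2.6 + 1.6·63 = 103.4; e = 102.9 − 103.4 = -0.5
x=67: ŷ = 2.6 + 1.6·67 = 109.8; e = 111.8 − 109.8 = 2
x=73: ŷ = 2.6 + 1.6·73 = 119.4; e = 120.4 − 119.4 = 1
x=75: ŷ = 2.6 + 1.6·75 = 122.6; e = 120.6 − 122.6 = -2
SSE = 2.25 + 1 + 0.25 + 0 + 0.25 + 0.25 + 4 + 1 + 4 = 13
s = √(13/7) = √1.85714 ≈ 1.363

s = 1.363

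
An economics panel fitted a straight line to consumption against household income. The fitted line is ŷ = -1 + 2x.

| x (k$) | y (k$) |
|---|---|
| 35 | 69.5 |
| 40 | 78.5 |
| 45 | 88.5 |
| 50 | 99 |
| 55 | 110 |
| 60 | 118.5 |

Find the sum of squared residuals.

x=35: ŷ = -1 + 2·35 = 69; e = 69.5 − 69 = 0.5
x=40: ŷ = -1 + 2·40 = 79; e = 78.5 − 79 = -0.5
x=45: ŷ = -1 + 2·45 = 89; e = 88.5 − 89 = -0.5
x=50: ŷ = -1 + 2·50 = 99; e = 99 − 99 = 0
x=55: ŷ = -1 + 2·55 = 109; e = 110 − 109 = 1
x=60: ŷ = -1 + 2·60 = 119; e = 118.5 − 119 = -0.5
SSE = 0.25 + 0.25 + 0.25 + 0 + 1 + 0.25 = 2

SSE = 2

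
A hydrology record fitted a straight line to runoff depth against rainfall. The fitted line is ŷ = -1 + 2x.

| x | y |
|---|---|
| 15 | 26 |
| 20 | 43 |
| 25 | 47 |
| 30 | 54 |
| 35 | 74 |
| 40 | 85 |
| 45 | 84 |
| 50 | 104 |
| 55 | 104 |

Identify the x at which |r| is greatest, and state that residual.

x = 40, r = 6

x=15: ŷ = -1 + 2·15 = 29; r = 26 − 29 = -3
x=20: ŷ = -1 + 2·20 = 39; r = 43 − 39 = 4
x=25: ŷ = -1 + 2·25 = 49; r = 47 − 49 = -2
x=30: ŷ = -1 + 2·30 = 59; r = 54 − 59 = -5
x=35: ŷ = -1 + 2·35 = 69; r = 74 − 69 = 5
x=40: ŷ = -1 + 2·40 = 79; r = 85 − 79 = 6
x=45: ŷ = -1 + 2·45 = 89; r = 84 − 89 = -5
x=50: ŷ = -1 + 2·50 = 99; r = 104 − 99 = 5
x=55: ŷ = -1 + 2·55 = 109; r = 104 − 109 = -5
Largest |r| is 6 at x = 40, residual 6.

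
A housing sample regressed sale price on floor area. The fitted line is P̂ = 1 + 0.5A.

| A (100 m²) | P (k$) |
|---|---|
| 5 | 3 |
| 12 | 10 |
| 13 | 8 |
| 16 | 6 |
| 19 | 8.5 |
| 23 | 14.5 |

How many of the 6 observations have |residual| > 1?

4

A=5: P̂ = 1 + 0.5·5 = 3.5; e = 3 − 3.5 = -0.5
A=12: P̂ = 1 + 0.5·12 = 7; e = 10 − 7 = 3
A=13: P̂ = 1 + 0.5·13 = 7.5; e = 8 − 7.5 = 0.5
A=16: P̂ = 1 + 0.5·16 = 9; e = 6 − 9 = -3
A=19: P̂ = 1 + 0.5·19 = 10.5; e = 8.5 − 10.5 = -2
A=23: P̂ = 1 + 0.5·23 = 12.5; e = 14.5 − 12.5 = 2
|e| > 1: A=12 (|e|=3), A=16 (|e|=3), A=19 (|e|=2), A=23 (|e|=2) → 4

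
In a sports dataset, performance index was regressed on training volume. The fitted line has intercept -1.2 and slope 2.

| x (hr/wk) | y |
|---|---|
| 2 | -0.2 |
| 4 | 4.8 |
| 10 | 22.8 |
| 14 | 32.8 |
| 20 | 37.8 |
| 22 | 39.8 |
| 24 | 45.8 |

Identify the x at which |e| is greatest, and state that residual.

x = 14, e = 6

x=2: ŷ = -1.2 + 2·2 = 2.8; e = -0.2 − 2.8 = -3
x=4: ŷ = -1.2 + 2·4 = 6.8; e = 4.8 − 6.8 = -2
x=10: ŷ = -1.2 + 2·10 = 18.8; e = 22.8 − 18.8 = 4
x=14: ŷ = -1.2 + 2·14 = 26.8; e = 32.8 − 26.8 = 6
x=20: ŷ = -1.2 + 2·20 = 38.8; e = 37.8 − 38.8 = -1
x=22: ŷ = -1.2 + 2·22 = 42.8; e = 39.8 − 42.8 = -3
x=24: ŷ = -1.2 + 2·24 = 46.8; e = 45.8 − 46.8 = -1
Largest |e| is 6 at x = 14, residual 6.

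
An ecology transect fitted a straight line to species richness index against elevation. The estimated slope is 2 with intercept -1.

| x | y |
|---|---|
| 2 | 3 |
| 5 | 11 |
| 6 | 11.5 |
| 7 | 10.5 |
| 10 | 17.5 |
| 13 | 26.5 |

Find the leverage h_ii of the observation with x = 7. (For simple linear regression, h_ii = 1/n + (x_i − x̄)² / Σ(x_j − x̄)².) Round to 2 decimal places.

h = 0.17

x̄ = (2 + 5 + 6 + 7 + 10 + 13)/6 = 7.16667
Σ(x − x̄)² = 26.6944 + 4.69444 + 1.36111 + 0.0277778 + 8.02778 + 34.0278 = 74.8333
h = 1/6 + (-0.166667)²/74.8333 = 0.166667 + 0.000371195 = 0.17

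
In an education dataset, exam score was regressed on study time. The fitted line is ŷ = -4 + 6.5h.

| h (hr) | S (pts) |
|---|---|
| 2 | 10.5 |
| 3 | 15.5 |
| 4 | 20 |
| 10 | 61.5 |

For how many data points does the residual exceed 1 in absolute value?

h=2: ŷ = -4 + 6.5·2 = 9; r = 10.5 − 9 = 1.5
h=3: ŷ = -4 + 6.5·3 = 15.5; r = 15.5 − 15.5 = 0
h=4: ŷ = -4 + 6.5·4 = 22; r = 20 − 22 = -2
h=10: ŷ = -4 + 6.5·10 = 61; r = 61.5 − 61 = 0.5
|r| > 1: h=2 (|r|=1.5), h=4 (|r|=2) → 2

2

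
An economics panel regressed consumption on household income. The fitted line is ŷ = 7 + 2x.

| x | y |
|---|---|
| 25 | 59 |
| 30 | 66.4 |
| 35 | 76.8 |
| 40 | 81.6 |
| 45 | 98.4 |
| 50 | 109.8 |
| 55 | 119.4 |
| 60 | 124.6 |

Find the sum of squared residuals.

x=25: ŷ = 7 + 2·25 = 57; e = 59 − 57 = 2
x=30: ŷ = 7 + 2·30 = 67; e = 66.4 − 67 = -0.6
x=35: ŷ = 7 + 2·35 = 77; e = 76.8 − 77 = -0.2
x=40: ŷ = 7 + 2·40 = 87; e = 81.6 − 87 = -5.4
x=45: ŷ = 7 + 2·45 = 97; e = 98.4 − 97 = 1.4
x=50: ŷ = 7 + 2·50 = 107; e = 109.8 − 107 = 2.8
x=55: ŷ = 7 + 2·55 = 117; e = 119.4 − 117 = 2.4
x=60: ŷ = 7 + 2·60 = 127; e = 124.6 − 127 = -2.4
SSE = 4 + 0.36 + 0.04 + 29.16 + 1.96 + 7.84 + 5.76 + 5.76 = 54.88

SSE = 54.88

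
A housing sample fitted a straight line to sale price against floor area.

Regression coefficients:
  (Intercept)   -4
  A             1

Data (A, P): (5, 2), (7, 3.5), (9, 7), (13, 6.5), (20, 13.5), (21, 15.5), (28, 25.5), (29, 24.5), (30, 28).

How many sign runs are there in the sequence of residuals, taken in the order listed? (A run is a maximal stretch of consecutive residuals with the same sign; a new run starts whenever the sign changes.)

5 runs

A=5: P̂ = -4 + 5 = 1; r = 2 − 1 = 1
A=7: P̂ = -4 + 7 = 3; r = 3.5 − 3 = 0.5
A=9: P̂ = -4 + 9 = 5; r = 7 − 5 = 2
A=13: P̂ = -4 + 13 = 9; r = 6.5 − 9 = -2.5
A=20: P̂ = -4 + 20 = 16; r = 13.5 − 16 = -2.5
A=21: P̂ = -4 + 21 = 17; r = 15.5 − 17 = -1.5
A=28: P̂ = -4 + 28 = 24; r = 25.5 − 24 = 1.5
A=29: P̂ = -4 + 29 = 25; r = 24.5 − 25 = -0.5
A=30: P̂ = -4 + 30 = 26; r = 28 − 26 = 2
Signs: + + + − − − + − +
Runs: +×3, −×3, +×1, −×1, +×1 → 5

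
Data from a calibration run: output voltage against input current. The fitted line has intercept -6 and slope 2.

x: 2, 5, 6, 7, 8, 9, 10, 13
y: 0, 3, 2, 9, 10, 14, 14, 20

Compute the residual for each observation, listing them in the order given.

2, -1, -4, 1, 0, 2, 0, 0

x=2: ŷ = -6 + 2·2 = -2; r = 0 − (-2) = 2
x=5: ŷ = -6 + 2·5 = 4; r = 3 − 4 = -1
x=6: ŷ = -6 + 2·6 = 6; r = 2 − 6 = -4
x=7: ŷ = -6 + 2·7 = 8; r = 9 − 8 = 1
x=8: ŷ = -6 + 2·8 = 10; r = 10 − 10 = 0
x=9: ŷ = -6 + 2·9 = 12; r = 14 − 12 = 2
x=10: ŷ = -6 + 2·10 = 14; r = 14 − 14 = 0
x=13: ŷ = -6 + 2·13 = 20; r = 20 − 20 = 0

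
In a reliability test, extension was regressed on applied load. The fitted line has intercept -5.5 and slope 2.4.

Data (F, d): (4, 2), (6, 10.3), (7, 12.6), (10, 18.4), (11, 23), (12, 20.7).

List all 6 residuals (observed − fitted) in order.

-2.1, 1.4, 1.3, -0.1, 2.1, -2.6

F=4: d̂ = -5.5 + 2.4·4 = 4.1; e = 2 − 4.1 = -2.1
F=6: d̂ = -5.5 + 2.4·6 = 8.9; e = 10.3 − 8.9 = 1.4
F=7: d̂ = -5.5 + 2.4·7 = 11.3; e = 12.6 − 11.3 = 1.3
F=10: d̂ = -5.5 + 2.4·10 = 18.5; e = 18.4 − 18.5 = -0.1
F=11: d̂ = -5.5 + 2.4·11 = 20.9; e = 23 − 20.9 = 2.1
F=12: d̂ = -5.5 + 2.4·12 = 23.3; e = 20.7 − 23.3 = -2.6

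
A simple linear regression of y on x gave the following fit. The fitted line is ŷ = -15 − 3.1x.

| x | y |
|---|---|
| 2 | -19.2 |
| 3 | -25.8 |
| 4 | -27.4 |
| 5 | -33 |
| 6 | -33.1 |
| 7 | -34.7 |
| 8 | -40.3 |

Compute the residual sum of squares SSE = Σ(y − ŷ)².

SSE = 17

x=2: ŷ = -15 − 3.1·2 = -21.2; r = -19.2 − (-21.2) = 2
x=3: ŷ = -15 − 3.1·3 = -24.3; r = -25.8 − (-24.3) = -1.5
x=4: ŷ = -15 − 3.1·4 = -27.4; r = -27.4 − (-27.4) = 0
x=5: ŷ = -15 − 3.1·5 = -30.5; r = -33 − (-30.5) = -2.5
x=6: ŷ = -15 − 3.1·6 = -33.6; r = -33.1 − (-33.6) = 0.5
x=7: ŷ = -15 − 3.1·7 = -36.7; r = -34.7 − (-36.7) = 2
x=8: ŷ = -15 − 3.1·8 = -39.8; r = -40.3 − (-39.8) = -0.5
SSE = 4 + 2.25 + 0 + 6.25 + 0.25 + 4 + 0.25 = 17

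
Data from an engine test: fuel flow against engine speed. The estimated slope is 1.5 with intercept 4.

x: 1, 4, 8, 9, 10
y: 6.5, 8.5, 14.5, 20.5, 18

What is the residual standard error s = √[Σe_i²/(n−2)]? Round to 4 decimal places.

x=1: ŷ = 4 + 1.5·1 = 5.5; e = 6.5 − 5.5 = 1
x=4: ŷ = 4 + 1.5·4 = 10; e = 8.5 − 10 = -1.5
x=8: ŷ = 4 + 1.5·8 = 16; e = 14.5 − 16 = -1.5
x=9: ŷ = 4 + 1.5·9 = 17.5; e = 20.5 − 17.5 = 3
x=10: ŷ = 4 + 1.5·10 = 19; e = 18 − 19 = -1
SSE = 1 + 2.25 + 2.25 + 9 + 1 = 15.5
s = √(15.5/3) = √5.16667 ≈ 2.2730

s = 2.2730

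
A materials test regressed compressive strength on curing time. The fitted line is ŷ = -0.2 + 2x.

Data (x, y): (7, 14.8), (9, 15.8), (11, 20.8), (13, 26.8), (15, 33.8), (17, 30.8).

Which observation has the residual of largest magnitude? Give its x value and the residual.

x=7: ŷ = -0.2 + 2·7 = 13.8; e = 14.8 − 13.8 = 1
x=9: ŷ = -0.2 + 2·9 = 17.8; e = 15.8 − 17.8 = -2
x=11: ŷ = -0.2 + 2·11 = 21.8; e = 20.8 − 21.8 = -1
x=13: ŷ = -0.2 + 2·13 = 25.8; e = 26.8 − 25.8 = 1
x=15: ŷ = -0.2 + 2·15 = 29.8; e = 33.8 − 29.8 = 4
x=17: ŷ = -0.2 + 2·17 = 33.8; e = 30.8 − 33.8 = -3
Largest |e| is 4 at x = 15, residual 4.

x = 15, e = 4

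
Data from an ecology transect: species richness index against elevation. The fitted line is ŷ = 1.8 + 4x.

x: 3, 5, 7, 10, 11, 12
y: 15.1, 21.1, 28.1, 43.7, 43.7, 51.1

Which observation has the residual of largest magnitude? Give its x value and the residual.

x = 11, e = -2.1

x=3: ŷ = 1.8 + 4·3 = 13.8; e = 15.1 − 13.8 = 1.3
x=5: ŷ = 1.8 + 4·5 = 21.8; e = 21.1 − 21.8 = -0.7
x=7: ŷ = 1.8 + 4·7 = 29.8; e = 28.1 − 29.8 = -1.7
x=10: ŷ = 1.8 + 4·10 = 41.8; e = 43.7 − 41.8 = 1.9
x=11: ŷ = 1.8 + 4·11 = 45.8; e = 43.7 − 45.8 = -2.1
x=12: ŷ = 1.8 + 4·12 = 49.8; e = 51.1 − 49.8 = 1.3
Largest |e| is 2.1 at x = 11, residual -2.1.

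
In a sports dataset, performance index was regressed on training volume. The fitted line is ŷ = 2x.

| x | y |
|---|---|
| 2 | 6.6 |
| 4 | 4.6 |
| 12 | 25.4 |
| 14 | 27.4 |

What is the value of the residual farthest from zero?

x=2: ŷ = 2·2 = 4; e = 6.6 − 4 = 2.6
x=4: ŷ = 2·4 = 8; e = 4.6 − 8 = -3.4
x=12: ŷ = 2·12 = 24; e = 25.4 − 24 = 1.4
x=14: ŷ = 2·14 = 28; e = 27.4 − 28 = -0.6
Largest |e| is 3.4 at x = 4, residual -3.4.

e = -3.4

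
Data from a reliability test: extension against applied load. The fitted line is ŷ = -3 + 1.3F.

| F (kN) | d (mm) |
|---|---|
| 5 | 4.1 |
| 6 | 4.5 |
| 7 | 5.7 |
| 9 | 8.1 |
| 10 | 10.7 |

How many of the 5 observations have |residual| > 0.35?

4

F=5: ŷ = -3 + 1.3·5 = 3.5; r = 4.1 − 3.5 = 0.6
F=6: ŷ = -3 + 1.3·6 = 4.8; r = 4.5 − 4.8 = -0.3
F=7: ŷ = -3 + 1.3·7 = 6.1; r = 5.7 − 6.1 = -0.4
F=9: ŷ = -3 + 1.3·9 = 8.7; r = 8.1 − 8.7 = -0.6
F=10: ŷ = -3 + 1.3·10 = 10; r = 10.7 − 10 = 0.7
|r| > 0.35: F=5 (|r|=0.6), F=7 (|r|=0.4), F=9 (|r|=0.6), F=10 (|r|=0.7) → 4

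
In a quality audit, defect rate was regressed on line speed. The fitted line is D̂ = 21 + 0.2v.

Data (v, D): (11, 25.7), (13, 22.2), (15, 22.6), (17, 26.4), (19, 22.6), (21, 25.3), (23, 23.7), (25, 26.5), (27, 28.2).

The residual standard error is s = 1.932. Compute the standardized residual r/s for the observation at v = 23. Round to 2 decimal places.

D̂ = 21 + 0.2·23 = 25.6
r = 23.7 − 25.6 = -1.9
r/s = -1.9 / 1.932 = -0.98

-0.98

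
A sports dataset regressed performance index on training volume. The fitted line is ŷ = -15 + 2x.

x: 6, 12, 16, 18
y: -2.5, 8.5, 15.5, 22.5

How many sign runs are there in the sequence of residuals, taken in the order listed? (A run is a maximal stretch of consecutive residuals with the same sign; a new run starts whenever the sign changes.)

x=6: ŷ = -15 + 2·6 = -3; r = -2.5 − (-3) = 0.5
x=12: ŷ = -15 + 2·12 = 9; r = 8.5 − 9 = -0.5
x=16: ŷ = -15 + 2·16 = 17; r = 15.5 − 17 = -1.5
x=18: ŷ = -15 + 2·18 = 21; r = 22.5 − 21 = 1.5
Signs: + − − +
Runs: +×1, −×2, +×1 → 3

3 runs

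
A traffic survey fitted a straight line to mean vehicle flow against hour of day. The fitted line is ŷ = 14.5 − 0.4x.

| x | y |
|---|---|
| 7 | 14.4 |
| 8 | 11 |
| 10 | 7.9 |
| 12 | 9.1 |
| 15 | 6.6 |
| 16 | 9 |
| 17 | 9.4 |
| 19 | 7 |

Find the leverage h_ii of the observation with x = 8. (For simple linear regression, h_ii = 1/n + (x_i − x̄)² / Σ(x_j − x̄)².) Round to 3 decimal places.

x̄ = (7 + 8 + 10 + 12 + 15 + 16 + 17 + 19)/8 = 13
Σ(x − x̄)² = 36 + 25 + 9 + 1 + 4 + 9 + 16 + 36 = 136
h = 1/8 + (-5)²/136 = 0.125 + 0.183824 = 0.309

h = 0.309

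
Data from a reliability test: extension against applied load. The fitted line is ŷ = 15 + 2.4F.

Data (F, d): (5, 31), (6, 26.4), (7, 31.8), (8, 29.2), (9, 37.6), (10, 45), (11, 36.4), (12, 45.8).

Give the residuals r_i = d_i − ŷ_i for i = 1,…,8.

F=5: ŷ = 15 + 2.4·5 = 27; r = 31 − 27 = 4
F=6: ŷ = 15 + 2.4·6 = 29.4; r = 26.4 − 29.4 = -3
F=7: ŷ = 15 + 2.4·7 = 31.8; r = 31.8 − 31.8 = 0
F=8: ŷ = 15 + 2.4·8 = 34.2; r = 29.2 − 34.2 = -5
F=9: ŷ = 15 + 2.4·9 = 36.6; r = 37.6 − 36.6 = 1
F=10: ŷ = 15 + 2.4·10 = 39; r = 45 − 39 = 6
F=11: ŷ = 15 + 2.4·11 = 41.4; r = 36.4 − 41.4 = -5
F=12: ŷ = 15 + 2.4·12 = 43.8; r = 45.8 − 43.8 = 2

4, -3, 0, -5, 1, 6, -5, 2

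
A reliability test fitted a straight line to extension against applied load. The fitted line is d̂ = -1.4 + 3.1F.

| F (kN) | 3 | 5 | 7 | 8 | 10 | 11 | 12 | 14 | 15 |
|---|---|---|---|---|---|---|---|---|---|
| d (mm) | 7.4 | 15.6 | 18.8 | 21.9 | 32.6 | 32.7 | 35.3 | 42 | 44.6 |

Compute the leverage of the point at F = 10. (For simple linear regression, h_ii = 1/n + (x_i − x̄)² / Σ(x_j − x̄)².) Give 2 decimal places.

h = 0.11

F̄ = (3 + 5 + 7 + 8 + 10 + 11 + 12 + 14 + 15)/9 = 9.44444
Σ(F − F̄)² = 41.5309 + 19.7531 + 5.97531 + 2.08642 + 0.308642 + 2.41975 + 6.53086 + 20.7531 + 30.8642 = 130.222
h = 1/9 + (0.555556)²/130.222 = 0.111111 + 0.00237012 = 0.11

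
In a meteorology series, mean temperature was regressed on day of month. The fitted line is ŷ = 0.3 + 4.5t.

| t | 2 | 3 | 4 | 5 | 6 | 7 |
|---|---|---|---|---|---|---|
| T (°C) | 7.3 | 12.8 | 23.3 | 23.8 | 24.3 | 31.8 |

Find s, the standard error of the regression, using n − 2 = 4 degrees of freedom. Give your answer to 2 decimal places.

t=2: ŷ = 0.3 + 4.5·2 = 9.3; e = 7.3 − 9.3 = -2
t=3: ŷ = 0.3 + 4.5·3 = 13.8; e = 12.8 − 13.8 = -1
t=4: ŷ = 0.3 + 4.5·4 = 18.3; e = 23.3 − 18.3 = 5
t=5: ŷ = 0.3 + 4.5·5 = 22.8; e = 23.8 − 22.8 = 1
t=6: ŷ = 0.3 + 4.5·6 = 27.3; e = 24.3 − 27.3 = -3
t=7: ŷ = 0.3 + 4.5·7 = 31.8; e = 31.8 − 31.8 = 0
SSE = 4 + 1 + 25 + 1 + 9 + 0 = 40
s = √(40/4) = √10 ≈ 3.16

s = 3.16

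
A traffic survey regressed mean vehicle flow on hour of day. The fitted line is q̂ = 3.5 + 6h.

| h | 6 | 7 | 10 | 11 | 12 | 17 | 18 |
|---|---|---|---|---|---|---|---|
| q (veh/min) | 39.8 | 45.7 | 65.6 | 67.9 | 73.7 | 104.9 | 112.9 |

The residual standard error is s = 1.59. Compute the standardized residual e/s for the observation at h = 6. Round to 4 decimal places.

0.1887

q̂ = 3.5 + 6·6 = 39.5
e = 39.8 − 39.5 = 0.3
e/s = 0.3 / 1.59 = 0.1887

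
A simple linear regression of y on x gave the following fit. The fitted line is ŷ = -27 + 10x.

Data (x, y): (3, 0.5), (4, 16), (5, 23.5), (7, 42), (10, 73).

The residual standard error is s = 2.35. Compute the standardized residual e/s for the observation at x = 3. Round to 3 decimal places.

ŷ = -27 + 10·3 = 3
e = 0.5 − 3 = -2.5
e/s = -2.5 / 2.35 = -1.064

-1.064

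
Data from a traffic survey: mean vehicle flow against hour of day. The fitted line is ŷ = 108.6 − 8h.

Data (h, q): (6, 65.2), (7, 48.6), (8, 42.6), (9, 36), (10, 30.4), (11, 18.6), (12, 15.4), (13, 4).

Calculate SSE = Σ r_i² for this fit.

h=6: ŷ = 108.6 − 8·6 = 60.6; r = 65.2 − 60.6 = 4.6
h=7: ŷ = 108.6 − 8·7 = 52.6; r = 48.6 − 52.6 = -4
h=8: ŷ = 108.6 − 8·8 = 44.6; r = 42.6 − 44.6 = -2
h=9: ŷ = 108.6 − 8·9 = 36.6; r = 36 − 36.6 = -0.6
h=10: ŷ = 108.6 − 8·10 = 28.6; r = 30.4 − 28.6 = 1.8
h=11: ŷ = 108.6 − 8·11 = 20.6; r = 18.6 − 20.6 = -2
h=12: ŷ = 108.6 − 8·12 = 12.6; r = 15.4 − 12.6 = 2.8
h=13: ŷ = 108.6 − 8·13 = 4.6; r = 4 − 4.6 = -0.6
SSE = 21.16 + 16 + 4 + 0.36 + 3.24 + 4 + 7.84 + 0.36 = 56.96

SSE = 56.96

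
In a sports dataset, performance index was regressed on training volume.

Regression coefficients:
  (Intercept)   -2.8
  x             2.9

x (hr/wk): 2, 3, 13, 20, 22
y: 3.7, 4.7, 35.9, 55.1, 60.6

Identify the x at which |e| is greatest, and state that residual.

x=2: ŷ = -2.8 + 2.9·2 = 3; e = 3.7 − 3 = 0.7
x=3: ŷ = -2.8 + 2.9·3 = 5.9; e = 4.7 − 5.9 = -1.2
x=13: ŷ = -2.8 + 2.9·13 = 34.9; e = 35.9 − 34.9 = 1
x=20: ŷ = -2.8 + 2.9·20 = 55.2; e = 55.1 − 55.2 = -0.1
x=22: ŷ = -2.8 + 2.9·22 = 61; e = 60.6 − 61 = -0.4
Largest |e| is 1.2 at x = 3, residual -1.2.

x = 3, e = -1.2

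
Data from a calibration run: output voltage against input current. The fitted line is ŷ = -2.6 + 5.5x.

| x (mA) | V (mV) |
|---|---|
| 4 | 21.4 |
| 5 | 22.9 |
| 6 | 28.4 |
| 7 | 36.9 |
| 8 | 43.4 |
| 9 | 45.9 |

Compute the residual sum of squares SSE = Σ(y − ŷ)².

x=4: ŷ = -2.6 + 5.5·4 = 19.4; e = 21.4 − 19.4 = 2
x=5: ŷ = -2.6 + 5.5·5 = 24.9; e = 22.9 − 24.9 = -2
x=6: ŷ = -2.6 + 5.5·6 = 30.4; e = 28.4 − 30.4 = -2
x=7: ŷ = -2.6 + 5.5·7 = 35.9; e = 36.9 − 35.9 = 1
x=8: ŷ = -2.6 + 5.5·8 = 41.4; e = 43.4 − 41.4 = 2
x=9: ŷ = -2.6 + 5.5·9 = 46.9; e = 45.9 − 46.9 = -1
SSE = 4 + 4 + 4 + 1 + 4 + 1 = 18

SSE = 18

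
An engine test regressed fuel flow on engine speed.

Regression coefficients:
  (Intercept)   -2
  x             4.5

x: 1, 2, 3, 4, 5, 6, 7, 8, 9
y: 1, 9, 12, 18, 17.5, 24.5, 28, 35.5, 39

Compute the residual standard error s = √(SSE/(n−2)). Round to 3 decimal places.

x=1: ŷ = -2 + 4.5·1 = 2.5; r = 1 − 2.5 = -1.5
x=2: ŷ = -2 + 4.5·2 = 7; r = 9 − 7 = 2
x=3: ŷ = -2 + 4.5·3 = 11.5; r = 12 − 11.5 = 0.5
x=4: ŷ = -2 + 4.5·4 = 16; r = 18 − 16 = 2
x=5: ŷ = -2 + 4.5·5 = 20.5; r = 17.5 − 20.5 = -3
x=6: ŷ = -2 + 4.5·6 = 25; r = 24.5 − 25 = -0.5
x=7: ŷ = -2 + 4.5·7 = 29.5; r = 28 − 29.5 = -1.5
x=8: ŷ = -2 + 4.5·8 = 34; r = 35.5 − 34 = 1.5
x=9: ŷ = -2 + 4.5·9 = 38.5; r = 39 − 38.5 = 0.5
SSE = 2.25 + 4 + 0.25 + 4 + 9 + 0.25 + 2.25 + 2.25 + 0.25 = 24.5
s = √(24.5/7) = √3.5 ≈ 1.871

s = 1.871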